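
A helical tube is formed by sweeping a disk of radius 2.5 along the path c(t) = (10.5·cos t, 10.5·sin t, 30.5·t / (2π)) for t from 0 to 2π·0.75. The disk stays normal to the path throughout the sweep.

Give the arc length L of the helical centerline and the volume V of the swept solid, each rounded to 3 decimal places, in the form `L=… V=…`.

2πR = 2π·10.5 = 65.973446
per-turn = √(65.973446² + 30.5²) = √(4352.4955 + 930.25) = √5282.7455 = 72.682498
L = 0.75 × 72.682498 = 54.511874
V = π·2.5² × L = 19.634954 × 54.511874 = 1070.338136

L=54.512 V=1070.338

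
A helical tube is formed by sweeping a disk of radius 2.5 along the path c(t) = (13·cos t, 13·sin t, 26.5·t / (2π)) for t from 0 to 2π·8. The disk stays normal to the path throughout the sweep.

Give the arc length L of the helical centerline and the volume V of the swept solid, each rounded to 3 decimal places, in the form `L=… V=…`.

2πR = 2π·13 = 81.681409
per-turn = √(81.681409² + 26.5²) = √(6671.8526 + 702.25) = √7374.1026 = 85.872595
L = 8 × 85.872595 = 686.980760
V = π·2.5² × L = 19.634954 × 686.980760 = 13488.835683

L=686.981 V=13488.836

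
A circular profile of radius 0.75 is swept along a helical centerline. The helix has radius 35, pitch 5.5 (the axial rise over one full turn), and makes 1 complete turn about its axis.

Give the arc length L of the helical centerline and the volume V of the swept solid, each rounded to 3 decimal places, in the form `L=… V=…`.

2πR = 2π·35 = 219.911486
per-turn = √(219.911486² + 5.5²) = √(48361.0616 + 30.25) = √48391.3116 = 219.980253
L = 1 × 219.980253 = 219.980253
V = π·0.75² × L = 1.767146 × 219.980253 = 388.737194

L=219.980 V=388.737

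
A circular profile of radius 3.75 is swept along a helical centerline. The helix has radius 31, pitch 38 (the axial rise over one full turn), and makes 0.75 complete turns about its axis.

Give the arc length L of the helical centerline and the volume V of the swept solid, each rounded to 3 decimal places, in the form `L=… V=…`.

2πR = 2π·31 = 194.778745
per-turn = √(194.778745² + 38²) = √(37938.7593 + 1444) = √39382.7593 = 198.450899
L = 0.75 × 198.450899 = 148.838174
V = π·3.75² × L = 44.178647 × 148.838174 = 6575.469115

L=148.838 V=6575.469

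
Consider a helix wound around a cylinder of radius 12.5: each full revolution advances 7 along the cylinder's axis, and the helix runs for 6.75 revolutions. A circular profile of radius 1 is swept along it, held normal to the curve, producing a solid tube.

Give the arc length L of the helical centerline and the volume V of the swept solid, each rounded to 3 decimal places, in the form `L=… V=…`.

2πR = 2π·12.5 = 78.539816
per-turn = √(78.539816² + 7²) = √(6168.5028 + 49) = √6217.5028 = 78.851143
L = 6.75 × 78.851143 = 532.245215
V = π·1² × L = 3.141593 × 532.245215 = 1672.097658

L=532.245 V=1672.098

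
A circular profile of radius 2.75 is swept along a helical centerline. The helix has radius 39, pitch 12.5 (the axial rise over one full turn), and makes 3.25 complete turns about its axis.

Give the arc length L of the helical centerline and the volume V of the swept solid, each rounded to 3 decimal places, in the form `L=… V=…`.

2πR = 2π·39 = 245.044227
per-turn = √(245.044227² + 12.5²) = √(60046.6732 + 156.25) = √60202.9232 = 245.362840
L = 3.25 × 245.362840 = 797.429229
V = π·2.75² × L = 23.758294 × 797.429229 = 18945.558432

L=797.429 V=18945.558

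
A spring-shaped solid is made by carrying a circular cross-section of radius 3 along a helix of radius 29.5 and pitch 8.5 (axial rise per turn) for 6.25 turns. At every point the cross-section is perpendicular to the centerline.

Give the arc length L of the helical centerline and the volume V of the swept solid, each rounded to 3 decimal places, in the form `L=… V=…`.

2πR = 2π·29.5 = 185.353967
per-turn = √(185.353967² + 8.5²) = √(34356.0929 + 72.25) = √34428.3429 = 185.548762
L = 6.25 × 185.548762 = 1159.679760
V = π·3² × L = 28.274334 × 1159.679760 = 32789.172726

L=1159.680 V=32789.173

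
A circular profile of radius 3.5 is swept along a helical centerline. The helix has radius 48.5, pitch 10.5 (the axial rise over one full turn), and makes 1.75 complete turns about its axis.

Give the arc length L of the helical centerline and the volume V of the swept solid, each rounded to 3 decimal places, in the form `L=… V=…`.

2πR = 2π·48.5 = 304.734487
per-turn = √(304.734487² + 10.5²) = √(92863.1078 + 110.25) = √92973.3578 = 304.915329
L = 1.75 × 304.915329 = 533.601826
V = π·3.5² × L = 38.484510 × 533.601826 = 20535.404797

L=533.602 V=20535.405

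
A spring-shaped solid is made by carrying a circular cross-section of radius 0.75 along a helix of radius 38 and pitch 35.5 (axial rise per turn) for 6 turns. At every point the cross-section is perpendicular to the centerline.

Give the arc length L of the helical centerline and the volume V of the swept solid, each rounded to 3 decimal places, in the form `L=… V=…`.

L=1448.315 V=2559.383

2πR = 2π·38 = 238.761042
per-turn = √(238.761042² + 35.5²) = √(57006.8350 + 1260.25) = √58267.0850 = 241.385760
L = 6 × 241.385760 = 1448.314559
V = π·0.75² × L = 1.767146 × 1448.314559 = 2559.383087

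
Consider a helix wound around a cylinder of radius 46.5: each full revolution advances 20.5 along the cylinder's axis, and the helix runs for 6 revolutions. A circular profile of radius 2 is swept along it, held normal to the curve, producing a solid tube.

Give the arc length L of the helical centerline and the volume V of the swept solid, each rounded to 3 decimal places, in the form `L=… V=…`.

2πR = 2π·46.5 = 292.168117
per-turn = √(292.168117² + 20.5²) = √(85362.2085 + 420.25) = √85782.4585 = 292.886426
L = 6 × 292.886426 = 1757.318555
V = π·2² × L = 12.566371 × 1757.318555 = 22083.116253

L=1757.319 V=22083.116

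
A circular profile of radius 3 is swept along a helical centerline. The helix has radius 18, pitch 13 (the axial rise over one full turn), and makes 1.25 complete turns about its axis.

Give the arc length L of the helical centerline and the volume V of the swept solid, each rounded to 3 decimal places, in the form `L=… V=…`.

L=142.303 V=4023.509

2πR = 2π·18 = 113.097336
per-turn = √(113.097336² + 13²) = √(12791.0073 + 169) = √12960.0073 = 113.842028
L = 1.25 × 113.842028 = 142.302535
V = π·3² × L = 28.274334 × 142.302535 = 4023.509381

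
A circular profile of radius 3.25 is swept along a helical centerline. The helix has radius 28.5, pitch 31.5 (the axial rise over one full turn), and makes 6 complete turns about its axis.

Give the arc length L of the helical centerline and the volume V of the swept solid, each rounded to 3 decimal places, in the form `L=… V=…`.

2πR = 2π·28.5 = 179.070781
per-turn = √(179.070781² + 31.5²) = √(32066.3447 + 992.25) = √33058.5947 = 181.820226
L = 6 × 181.820226 = 1090.921358
V = π·3.25² × L = 33.183072 × 1090.921358 = 36200.122406

L=1090.921 V=36200.122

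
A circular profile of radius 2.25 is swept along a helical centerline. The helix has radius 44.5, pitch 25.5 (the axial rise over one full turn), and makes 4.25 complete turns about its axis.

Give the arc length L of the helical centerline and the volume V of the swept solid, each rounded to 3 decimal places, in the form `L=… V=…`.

L=1193.239 V=18977.649

2πR = 2π·44.5 = 279.601746
per-turn = √(279.601746² + 25.5²) = √(78177.1365 + 650.25) = √78827.3865 = 280.762153
L = 4.25 × 280.762153 = 1193.239150
V = π·2.25² × L = 15.904313 × 1193.239150 = 18977.648690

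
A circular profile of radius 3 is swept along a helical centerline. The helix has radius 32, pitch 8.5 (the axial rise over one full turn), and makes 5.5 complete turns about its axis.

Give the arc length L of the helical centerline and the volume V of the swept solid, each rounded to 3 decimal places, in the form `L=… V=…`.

2πR = 2π·32 = 201.061930
per-turn = √(201.061930² + 8.5²) = √(40425.8996 + 72.25) = √40498.1496 = 201.241521
L = 5.5 × 201.241521 = 1106.828363
V = π·3² × L = 28.274334 × 1106.828363 = 31294.834700

L=1106.828 V=31294.835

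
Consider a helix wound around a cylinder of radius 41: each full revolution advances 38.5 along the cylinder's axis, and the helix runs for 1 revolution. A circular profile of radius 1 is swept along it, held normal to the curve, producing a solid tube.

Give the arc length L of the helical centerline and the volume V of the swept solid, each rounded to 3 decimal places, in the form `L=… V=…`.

2πR = 2π·41 = 257.610598
per-turn = √(257.610598² + 38.5²) = √(66363.2200 + 1482.25) = √67845.4700 = 260.471630
L = 1 × 260.471630 = 260.471630
V = π·1² × L = 3.141593 × 260.471630 = 818.295759

L=260.472 V=818.296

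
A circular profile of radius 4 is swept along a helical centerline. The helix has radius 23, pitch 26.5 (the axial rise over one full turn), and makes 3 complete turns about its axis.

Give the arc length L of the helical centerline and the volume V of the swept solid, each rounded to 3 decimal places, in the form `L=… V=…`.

L=440.769 V=22155.448

2πR = 2π·23 = 144.513262
per-turn = √(144.513262² + 26.5²) = √(20884.0829 + 702.25) = √21586.3329 = 146.922881
L = 3 × 146.922881 = 440.768643
V = π·4² × L = 50.265482 × 440.768643 = 22155.448468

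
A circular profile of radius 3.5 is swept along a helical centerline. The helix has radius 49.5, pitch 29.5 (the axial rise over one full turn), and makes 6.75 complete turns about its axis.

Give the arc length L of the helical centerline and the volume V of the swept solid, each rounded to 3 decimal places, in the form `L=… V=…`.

2πR = 2π·49.5 = 311.017673
per-turn = √(311.017673² + 29.5²) = √(96731.9927 + 870.25) = √97602.2427 = 312.413576
L = 6.75 × 312.413576 = 2108.791641
V = π·3.5² × L = 38.484510 × 2108.791641 = 81155.813005

L=2108.792 V=81155.813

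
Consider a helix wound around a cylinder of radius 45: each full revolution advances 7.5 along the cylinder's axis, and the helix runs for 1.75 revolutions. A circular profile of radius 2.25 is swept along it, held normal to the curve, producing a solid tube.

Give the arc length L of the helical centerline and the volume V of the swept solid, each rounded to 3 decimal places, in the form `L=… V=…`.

L=494.975 V=7872.235

2πR = 2π·45 = 282.743339
per-turn = √(282.743339² + 7.5²) = √(79943.7956 + 56.25) = √80000.0456 = 282.842793
L = 1.75 × 282.842793 = 494.974888
V = π·2.25² × L = 15.904313 × 494.974888 = 7872.235452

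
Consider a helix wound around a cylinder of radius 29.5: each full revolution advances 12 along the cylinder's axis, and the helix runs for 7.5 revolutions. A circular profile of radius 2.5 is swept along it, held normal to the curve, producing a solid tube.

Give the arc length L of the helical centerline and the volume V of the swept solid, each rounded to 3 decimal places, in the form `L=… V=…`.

L=1393.065 V=27352.768

2πR = 2π·29.5 = 185.353967
per-turn = √(185.353967² + 12²) = √(34356.0929 + 144) = √34500.0929 = 185.742006
L = 7.5 × 185.742006 = 1393.065048
V = π·2.5² × L = 19.634954 × 1393.065048 = 27352.768246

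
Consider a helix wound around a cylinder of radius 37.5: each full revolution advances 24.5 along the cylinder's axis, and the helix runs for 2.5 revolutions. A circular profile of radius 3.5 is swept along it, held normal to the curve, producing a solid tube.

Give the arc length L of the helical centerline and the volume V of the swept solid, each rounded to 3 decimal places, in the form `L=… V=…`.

2πR = 2π·37.5 = 235.619449
per-turn = √(235.619449² + 24.5²) = √(55516.5248 + 600.25) = √56116.7748 = 236.889795
L = 2.5 × 236.889795 = 592.224486
V = π·3.5² × L = 38.484510 × 592.224486 = 22791.469171

L=592.224 V=22791.469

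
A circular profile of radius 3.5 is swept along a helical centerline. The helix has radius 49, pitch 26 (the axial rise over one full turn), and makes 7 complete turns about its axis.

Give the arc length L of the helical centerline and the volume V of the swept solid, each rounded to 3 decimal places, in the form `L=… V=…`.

L=2162.804 V=83234.445

2πR = 2π·49 = 307.876080
per-turn = √(307.876080² + 26²) = √(94787.6807 + 676) = √95463.6807 = 308.971974
L = 7 × 308.971974 = 2162.803817
V = π·3.5² × L = 38.484510 × 2162.803817 = 83234.445154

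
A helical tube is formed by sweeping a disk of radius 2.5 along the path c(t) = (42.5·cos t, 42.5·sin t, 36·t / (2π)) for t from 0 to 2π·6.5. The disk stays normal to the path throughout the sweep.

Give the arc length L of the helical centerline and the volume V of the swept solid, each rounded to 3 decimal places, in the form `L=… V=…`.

2πR = 2π·42.5 = 267.035376
per-turn = √(267.035376² + 36²) = √(71307.8918 + 1296) = √72603.8918 = 269.451094
L = 6.5 × 269.451094 = 1751.432108
V = π·2.5² × L = 19.634954 × 1751.432108 = 34389.289021

L=1751.432 V=34389.289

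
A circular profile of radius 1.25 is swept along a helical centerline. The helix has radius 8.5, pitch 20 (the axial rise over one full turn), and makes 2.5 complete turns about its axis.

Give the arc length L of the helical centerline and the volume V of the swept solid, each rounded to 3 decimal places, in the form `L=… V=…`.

L=142.573 V=699.852

2πR = 2π·8.5 = 53.407075
per-turn = √(53.407075² + 20²) = √(2852.3157 + 400) = √3252.3157 = 57.029077
L = 2.5 × 57.029077 = 142.572694
V = π·1.25² × L = 4.908739 × 142.572694 = 699.852073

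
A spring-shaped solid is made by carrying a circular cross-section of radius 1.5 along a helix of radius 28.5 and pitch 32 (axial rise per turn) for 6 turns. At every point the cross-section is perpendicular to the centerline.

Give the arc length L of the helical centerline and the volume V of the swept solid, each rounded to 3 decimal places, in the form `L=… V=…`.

2πR = 2π·28.5 = 179.070781
per-turn = √(179.070781² + 32²) = √(32066.3447 + 1024) = √33090.3447 = 181.907517
L = 6 × 181.907517 = 1091.445101
V = π·1.5² × L = 7.068583 × 1091.445101 = 7714.970802

L=1091.445 V=7714.971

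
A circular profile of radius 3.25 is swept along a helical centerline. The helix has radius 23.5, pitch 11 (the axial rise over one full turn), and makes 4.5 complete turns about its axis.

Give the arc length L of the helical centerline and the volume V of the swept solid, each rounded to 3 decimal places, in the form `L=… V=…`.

L=666.288 V=22109.487

2πR = 2π·23.5 = 147.654855
per-turn = √(147.654855² + 11²) = √(21801.9561 + 121) = √21922.9561 = 148.064027
L = 4.5 × 148.064027 = 666.288122
V = π·3.25² × L = 33.183072 × 666.288122 = 22109.486993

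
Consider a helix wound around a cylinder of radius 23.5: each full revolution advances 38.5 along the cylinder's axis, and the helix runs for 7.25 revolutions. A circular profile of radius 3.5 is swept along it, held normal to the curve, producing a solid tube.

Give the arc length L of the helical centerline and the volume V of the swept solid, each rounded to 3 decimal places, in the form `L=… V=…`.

2πR = 2π·23.5 = 147.654855
per-turn = √(147.654855² + 38.5²) = √(21801.9561 + 1482.25) = √23284.2061 = 152.591632
L = 7.25 × 152.591632 = 1106.289331
V = π·3.5² × L = 38.484510 × 1106.289331 = 42575.002836

L=1106.289 V=42575.003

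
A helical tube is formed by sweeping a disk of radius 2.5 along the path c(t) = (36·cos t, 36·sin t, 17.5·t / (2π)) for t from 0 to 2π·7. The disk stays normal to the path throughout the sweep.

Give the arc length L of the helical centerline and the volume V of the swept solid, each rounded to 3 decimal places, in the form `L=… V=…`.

L=1588.094 V=31182.160

2πR = 2π·36 = 226.194671
per-turn = √(226.194671² + 17.5²) = √(51164.0292 + 306.25) = √51470.2792 = 226.870622
L = 7 × 226.870622 = 1588.094355
V = π·2.5² × L = 19.634954 × 1588.094355 = 31182.159750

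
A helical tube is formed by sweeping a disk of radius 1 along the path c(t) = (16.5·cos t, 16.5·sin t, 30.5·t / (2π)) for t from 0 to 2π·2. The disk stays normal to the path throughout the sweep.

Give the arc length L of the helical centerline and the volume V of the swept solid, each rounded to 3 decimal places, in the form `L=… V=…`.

L=216.132 V=678.998

2πR = 2π·16.5 = 103.672558
per-turn = √(103.672558² + 30.5²) = √(10747.9992 + 930.25) = √11678.2492 = 108.065948
L = 2 × 108.065948 = 216.131897
V = π·1² × L = 3.141593 × 216.131897 = 678.998379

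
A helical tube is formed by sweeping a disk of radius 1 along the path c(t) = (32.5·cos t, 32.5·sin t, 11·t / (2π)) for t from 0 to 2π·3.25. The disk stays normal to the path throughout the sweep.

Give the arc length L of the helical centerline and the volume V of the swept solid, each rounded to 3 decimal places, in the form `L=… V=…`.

L=664.624 V=2087.977

2πR = 2π·32.5 = 204.203522
per-turn = √(204.203522² + 11²) = √(41699.0786 + 121) = √41820.0786 = 204.499581
L = 3.25 × 204.499581 = 664.623638
V = π·1² × L = 3.141593 × 664.623638 = 2087.976738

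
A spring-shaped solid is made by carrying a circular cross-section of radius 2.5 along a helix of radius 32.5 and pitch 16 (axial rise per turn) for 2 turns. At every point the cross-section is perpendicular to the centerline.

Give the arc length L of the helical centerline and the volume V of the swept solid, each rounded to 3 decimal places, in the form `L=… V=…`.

L=409.659 V=8043.631

2πR = 2π·32.5 = 204.203522
per-turn = √(204.203522² + 16²) = √(41699.0786 + 256) = √41955.0786 = 204.829389
L = 2 × 204.829389 = 409.658778
V = π·2.5² × L = 19.634954 × 409.658778 = 8043.631296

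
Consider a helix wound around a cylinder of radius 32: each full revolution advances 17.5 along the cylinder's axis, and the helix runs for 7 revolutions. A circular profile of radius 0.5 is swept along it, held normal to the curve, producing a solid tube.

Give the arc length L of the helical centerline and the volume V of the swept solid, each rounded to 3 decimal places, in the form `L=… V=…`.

2πR = 2π·32 = 201.061930
per-turn = √(201.061930² + 17.5²) = √(40425.8996 + 306.25) = √40732.1496 = 201.822074
L = 7 × 201.822074 = 1412.754519
V = π·0.5² × L = 0.785398 × 1412.754519 = 1109.574805

L=1412.755 V=1109.575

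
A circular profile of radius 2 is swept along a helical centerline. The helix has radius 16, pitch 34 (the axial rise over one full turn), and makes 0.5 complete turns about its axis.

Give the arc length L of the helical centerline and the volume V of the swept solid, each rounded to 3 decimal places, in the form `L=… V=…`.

2πR = 2π·16 = 100.530965
per-turn = √(100.530965² + 34²) = √(10106.4749 + 1156) = √11262.4749 = 106.124808
L = 0.5 × 106.124808 = 53.062404
V = π·2² × L = 12.566371 × 53.062404 = 666.801835

L=53.062 V=666.802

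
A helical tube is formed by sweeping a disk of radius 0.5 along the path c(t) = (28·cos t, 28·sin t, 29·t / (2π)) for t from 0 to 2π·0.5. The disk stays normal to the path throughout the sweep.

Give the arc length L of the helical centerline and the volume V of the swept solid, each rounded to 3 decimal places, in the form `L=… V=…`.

2πR = 2π·28 = 175.929189
per-turn = √(175.929189² + 29²) = √(30951.0794 + 841) = √31792.0794 = 178.303335
L = 0.5 × 178.303335 = 89.151668
V = π·0.5² × L = 0.785398 × 89.151668 = 70.019556

L=89.152 V=70.020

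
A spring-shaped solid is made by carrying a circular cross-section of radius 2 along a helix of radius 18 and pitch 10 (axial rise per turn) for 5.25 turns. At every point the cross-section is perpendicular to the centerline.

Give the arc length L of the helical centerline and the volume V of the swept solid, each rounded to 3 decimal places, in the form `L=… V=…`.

2πR = 2π·18 = 113.097336
per-turn = √(113.097336² + 10²) = √(12791.0073 + 100) = √12891.0073 = 113.538572
L = 5.25 × 113.538572 = 596.077502
V = π·2² × L = 12.566371 × 596.077502 = 7490.530809

L=596.078 V=7490.531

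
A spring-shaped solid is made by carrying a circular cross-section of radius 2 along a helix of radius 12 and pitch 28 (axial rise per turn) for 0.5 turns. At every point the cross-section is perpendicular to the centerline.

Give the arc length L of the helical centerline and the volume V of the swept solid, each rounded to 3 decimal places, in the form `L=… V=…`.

2πR = 2π·12 = 75.398224
per-turn = √(75.398224² + 28²) = √(5684.8921 + 784) = √6468.8921 = 80.429423
L = 0.5 × 80.429423 = 40.214712
V = π·2² × L = 12.566371 × 40.214712 = 505.352971

L=40.215 V=505.353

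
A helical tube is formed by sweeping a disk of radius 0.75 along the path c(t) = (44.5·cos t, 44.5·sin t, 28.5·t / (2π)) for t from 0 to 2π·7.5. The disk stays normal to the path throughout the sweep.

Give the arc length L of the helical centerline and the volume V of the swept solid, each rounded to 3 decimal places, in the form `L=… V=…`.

L=2107.879 V=3724.929

2πR = 2π·44.5 = 279.601746
per-turn = √(279.601746² + 28.5²) = √(78177.1365 + 812.25) = √78989.3865 = 281.050505
L = 7.5 × 281.050505 = 2107.878789
V = π·0.75² × L = 1.767146 × 2107.878789 = 3724.929291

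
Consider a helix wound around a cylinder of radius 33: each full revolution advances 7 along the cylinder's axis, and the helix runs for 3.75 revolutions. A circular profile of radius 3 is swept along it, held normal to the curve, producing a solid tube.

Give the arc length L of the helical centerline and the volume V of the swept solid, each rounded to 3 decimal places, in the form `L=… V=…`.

L=777.987 V=21997.069

2πR = 2π·33 = 207.345115
per-turn = √(207.345115² + 7²) = √(42991.9968 + 49) = √43040.9968 = 207.463242
L = 3.75 × 207.463242 = 777.987157
V = π·3² × L = 28.274334 × 777.987157 = 21997.068645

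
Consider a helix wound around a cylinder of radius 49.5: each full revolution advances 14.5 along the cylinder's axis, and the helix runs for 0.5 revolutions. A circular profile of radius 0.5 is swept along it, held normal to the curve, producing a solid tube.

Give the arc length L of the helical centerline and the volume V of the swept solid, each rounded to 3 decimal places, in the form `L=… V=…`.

2πR = 2π·49.5 = 311.017673
per-turn = √(311.017673² + 14.5²) = √(96731.9927 + 210.25) = √96942.2427 = 311.355493
L = 0.5 × 311.355493 = 155.677746
V = π·0.5² × L = 0.785398 × 155.677746 = 122.269016

L=155.678 V=122.269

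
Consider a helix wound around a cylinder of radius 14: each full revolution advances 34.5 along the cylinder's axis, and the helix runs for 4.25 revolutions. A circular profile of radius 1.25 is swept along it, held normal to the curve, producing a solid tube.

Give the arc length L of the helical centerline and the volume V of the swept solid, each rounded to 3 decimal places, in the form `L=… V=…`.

2πR = 2π·14 = 87.964594
per-turn = √(87.964594² + 34.5²) = √(7737.7699 + 1190.25) = √8928.0199 = 94.488200
L = 4.25 × 94.488200 = 401.574848
V = π·1.25² × L = 4.908739 × 401.574848 = 1971.225926

L=401.575 V=1971.226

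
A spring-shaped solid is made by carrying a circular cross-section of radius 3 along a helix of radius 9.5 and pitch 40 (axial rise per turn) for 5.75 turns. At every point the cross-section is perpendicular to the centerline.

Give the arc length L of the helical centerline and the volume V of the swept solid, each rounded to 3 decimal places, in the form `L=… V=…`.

2πR = 2π·9.5 = 59.690260
per-turn = √(59.690260² + 40²) = √(3562.9272 + 1600) = √5162.9272 = 71.853512
L = 5.75 × 71.853512 = 413.157694
V = π·3² × L = 28.274334 × 413.157694 = 11681.758589

L=413.158 V=11681.759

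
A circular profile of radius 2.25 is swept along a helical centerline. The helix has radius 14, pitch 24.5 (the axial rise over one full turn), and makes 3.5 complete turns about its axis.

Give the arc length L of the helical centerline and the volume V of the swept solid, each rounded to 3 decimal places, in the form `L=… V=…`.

L=319.595 V=5082.933

2πR = 2π·14 = 87.964594
per-turn = √(87.964594² + 24.5²) = √(7737.7699 + 600.25) = √8338.0199 = 91.312758
L = 3.5 × 91.312758 = 319.594654
V = π·2.25² × L = 15.904313 × 319.594654 = 5082.933357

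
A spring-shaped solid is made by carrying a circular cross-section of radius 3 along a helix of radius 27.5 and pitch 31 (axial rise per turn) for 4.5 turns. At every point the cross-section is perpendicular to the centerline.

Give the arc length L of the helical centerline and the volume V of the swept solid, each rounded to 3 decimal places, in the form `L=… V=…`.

2πR = 2π·27.5 = 172.787596
per-turn = √(172.787596² + 31²) = √(29855.5533 + 961) = √30816.5533 = 175.546442
L = 4.5 × 175.546442 = 789.958989
V = π·3² × L = 28.274334 × 789.958989 = 22335.564214

L=789.959 V=22335.564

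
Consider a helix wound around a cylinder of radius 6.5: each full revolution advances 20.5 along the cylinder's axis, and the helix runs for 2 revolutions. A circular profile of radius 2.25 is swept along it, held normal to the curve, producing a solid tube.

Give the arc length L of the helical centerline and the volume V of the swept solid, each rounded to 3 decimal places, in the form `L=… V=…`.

L=91.394 V=1453.558

2πR = 2π·6.5 = 40.840704
per-turn = √(40.840704² + 20.5²) = √(1667.9631 + 420.25) = √2088.2131 = 45.696971
L = 2 × 45.696971 = 91.393942
V = π·2.25² × L = 15.904313 × 91.393942 = 1453.557837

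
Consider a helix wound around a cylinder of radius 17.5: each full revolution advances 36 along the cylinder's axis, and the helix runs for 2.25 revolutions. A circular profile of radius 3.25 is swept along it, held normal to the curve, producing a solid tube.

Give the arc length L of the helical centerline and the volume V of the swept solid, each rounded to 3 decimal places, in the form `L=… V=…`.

2πR = 2π·17.5 = 109.955743
per-turn = √(109.955743² + 36²) = √(12090.2654 + 1296) = √13386.2654 = 115.699029
L = 2.25 × 115.699029 = 260.322816
V = π·3.25² × L = 33.183072 × 260.322816 = 8638.310852

L=260.323 V=8638.311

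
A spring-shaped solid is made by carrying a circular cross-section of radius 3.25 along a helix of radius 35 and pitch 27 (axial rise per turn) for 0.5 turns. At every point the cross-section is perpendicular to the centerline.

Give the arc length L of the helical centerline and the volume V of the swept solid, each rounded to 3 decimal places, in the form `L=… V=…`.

2πR = 2π·35 = 219.911486
per-turn = √(219.911486² + 27²) = √(48361.0616 + 729) = √49090.0616 = 221.562771
L = 0.5 × 221.562771 = 110.781386
V = π·3.25² × L = 33.183072 × 110.781386 = 3676.066739

L=110.781 V=3676.067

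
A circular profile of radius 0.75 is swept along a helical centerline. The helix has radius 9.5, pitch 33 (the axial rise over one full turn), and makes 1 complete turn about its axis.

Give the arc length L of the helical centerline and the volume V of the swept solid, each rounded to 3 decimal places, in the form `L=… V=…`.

2πR = 2π·9.5 = 59.690260
per-turn = √(59.690260² + 33²) = √(3562.9272 + 1089) = √4651.9272 = 68.205038
L = 1 × 68.205038 = 68.205038
V = π·0.75² × L = 1.767146 × 68.205038 = 120.528251

L=68.205 V=120.528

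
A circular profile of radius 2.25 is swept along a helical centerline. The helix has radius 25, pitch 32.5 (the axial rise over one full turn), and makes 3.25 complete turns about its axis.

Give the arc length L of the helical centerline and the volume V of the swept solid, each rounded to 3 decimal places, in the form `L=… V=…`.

2πR = 2π·25 = 157.079633
per-turn = √(157.079633² + 32.5²) = √(24674.0110 + 1056.25) = √25730.2610 = 160.406549
L = 3.25 × 160.406549 = 521.321285
V = π·2.25² × L = 15.904313 × 521.321285 = 8291.256785

L=521.321 V=8291.257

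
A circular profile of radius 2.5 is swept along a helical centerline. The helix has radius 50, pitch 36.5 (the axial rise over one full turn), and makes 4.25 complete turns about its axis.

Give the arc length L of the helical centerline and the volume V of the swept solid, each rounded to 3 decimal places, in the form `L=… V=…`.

L=1344.158 V=26392.483

2πR = 2π·50 = 314.159265
per-turn = √(314.159265² + 36.5²) = √(98696.0440 + 1332.25) = √100028.2940 = 316.272500
L = 4.25 × 316.272500 = 1344.158123
V = π·2.5² × L = 19.634954 × 1344.158123 = 26392.483035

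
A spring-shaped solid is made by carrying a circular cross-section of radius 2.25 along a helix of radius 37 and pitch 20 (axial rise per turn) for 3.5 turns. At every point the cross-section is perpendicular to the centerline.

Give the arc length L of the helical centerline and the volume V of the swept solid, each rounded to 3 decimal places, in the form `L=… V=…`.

L=816.678 V=12988.702

2πR = 2π·37 = 232.477856
per-turn = √(232.477856² + 20²) = √(54045.9537 + 400) = √54445.9537 = 233.336567
L = 3.5 × 233.336567 = 816.677986
V = π·2.25² × L = 15.904313 × 816.677986 = 12988.702154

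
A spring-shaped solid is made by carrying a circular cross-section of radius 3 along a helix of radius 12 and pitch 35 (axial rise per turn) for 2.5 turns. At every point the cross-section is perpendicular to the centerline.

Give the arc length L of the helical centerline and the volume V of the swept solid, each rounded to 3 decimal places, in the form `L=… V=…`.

2πR = 2π·12 = 75.398224
per-turn = √(75.398224² + 35²) = √(5684.8921 + 1225) = √6909.8921 = 83.125761
L = 2.5 × 83.125761 = 207.814402
V = π·3² × L = 28.274334 × 207.814402 = 5875.813799

L=207.814 V=5875.814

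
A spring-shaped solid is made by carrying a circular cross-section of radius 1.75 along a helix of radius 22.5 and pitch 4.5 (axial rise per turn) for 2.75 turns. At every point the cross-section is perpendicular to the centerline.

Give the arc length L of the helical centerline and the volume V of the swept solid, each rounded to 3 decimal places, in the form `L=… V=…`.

L=388.969 V=3742.320

2πR = 2π·22.5 = 141.371669
per-turn = √(141.371669² + 4.5²) = √(19985.9489 + 20.25) = √20006.1989 = 141.443271
L = 2.75 × 141.443271 = 388.968995
V = π·1.75² × L = 9.621128 × 388.968995 = 3742.320298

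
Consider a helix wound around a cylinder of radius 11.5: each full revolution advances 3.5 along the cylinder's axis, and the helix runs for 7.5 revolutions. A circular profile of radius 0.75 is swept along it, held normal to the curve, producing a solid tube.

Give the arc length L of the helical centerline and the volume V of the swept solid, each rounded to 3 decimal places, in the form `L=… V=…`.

L=542.560 V=958.783

2πR = 2π·11.5 = 72.256631
per-turn = √(72.256631² + 3.5²) = √(5221.0207 + 12.25) = √5233.2707 = 72.341349
L = 7.5 × 72.341349 = 542.560115
V = π·0.75² × L = 1.767146 × 542.560115 = 958.782865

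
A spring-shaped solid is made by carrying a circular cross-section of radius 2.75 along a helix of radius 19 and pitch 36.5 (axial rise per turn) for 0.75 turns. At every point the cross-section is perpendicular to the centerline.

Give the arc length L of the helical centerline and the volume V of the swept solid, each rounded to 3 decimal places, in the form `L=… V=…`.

2πR = 2π·19 = 119.380521
per-turn = √(119.380521² + 36.5²) = √(14251.7088 + 1332.25) = √15583.9588 = 124.835727
L = 0.75 × 124.835727 = 93.626795
V = π·2.75² × L = 23.758294 × 93.626795 = 2224.412971

L=93.627 V=2224.413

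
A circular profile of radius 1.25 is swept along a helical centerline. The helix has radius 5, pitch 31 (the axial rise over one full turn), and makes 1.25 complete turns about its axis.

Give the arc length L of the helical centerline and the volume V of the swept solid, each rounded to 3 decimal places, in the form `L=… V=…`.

L=55.170 V=270.813

2πR = 2π·5 = 31.415927
per-turn = √(31.415927² + 31²) = √(986.9604 + 961) = √1947.9604 = 44.135705
L = 1.25 × 44.135705 = 55.169631
V = π·1.25² × L = 4.908739 × 55.169631 = 270.813293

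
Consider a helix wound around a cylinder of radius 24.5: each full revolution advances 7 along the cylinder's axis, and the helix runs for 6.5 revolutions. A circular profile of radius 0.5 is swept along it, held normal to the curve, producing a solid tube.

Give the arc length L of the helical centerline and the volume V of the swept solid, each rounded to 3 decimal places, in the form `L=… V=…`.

2πR = 2π·24.5 = 153.938040
per-turn = √(153.938040² + 7²) = √(23696.9202 + 49) = √23745.9202 = 154.097113
L = 6.5 × 154.097113 = 1001.631233
V = π·0.5² × L = 0.785398 × 1001.631233 = 786.679331

L=1001.631 V=786.679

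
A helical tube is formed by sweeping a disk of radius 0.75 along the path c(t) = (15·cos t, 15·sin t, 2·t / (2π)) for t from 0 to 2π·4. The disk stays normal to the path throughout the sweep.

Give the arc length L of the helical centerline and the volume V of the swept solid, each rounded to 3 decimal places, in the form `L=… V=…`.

2πR = 2π·15 = 94.247780
per-turn = √(94.247780² + 2²) = √(8882.6440 + 4) = √8886.6440 = 94.268998
L = 4 × 94.268998 = 377.075992
V = π·0.75² × L = 1.767146 × 377.075992 = 666.348280

L=377.076 V=666.348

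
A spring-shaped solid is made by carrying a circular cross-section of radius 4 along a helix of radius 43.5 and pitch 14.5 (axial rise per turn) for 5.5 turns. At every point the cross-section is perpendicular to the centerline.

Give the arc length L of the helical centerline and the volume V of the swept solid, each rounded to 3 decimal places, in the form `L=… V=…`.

2πR = 2π·43.5 = 273.318561
per-turn = √(273.318561² + 14.5²) = √(74703.0357 + 210.25) = √74913.2857 = 273.702915
L = 5.5 × 273.702915 = 1505.366033
V = π·4² × L = 50.265482 × 1505.366033 = 75667.949915

L=1505.366 V=75667.950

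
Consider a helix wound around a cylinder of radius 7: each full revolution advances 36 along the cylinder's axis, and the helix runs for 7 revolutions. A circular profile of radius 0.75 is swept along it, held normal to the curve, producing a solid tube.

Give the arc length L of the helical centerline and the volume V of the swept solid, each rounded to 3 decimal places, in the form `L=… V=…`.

L=397.859 V=703.075

2πR = 2π·7 = 43.982297
per-turn = √(43.982297² + 36²) = √(1934.4425 + 1296) = √3230.4425 = 56.836981
L = 7 × 56.836981 = 397.858870
V = π·0.75² × L = 1.767146 × 397.858870 = 703.074659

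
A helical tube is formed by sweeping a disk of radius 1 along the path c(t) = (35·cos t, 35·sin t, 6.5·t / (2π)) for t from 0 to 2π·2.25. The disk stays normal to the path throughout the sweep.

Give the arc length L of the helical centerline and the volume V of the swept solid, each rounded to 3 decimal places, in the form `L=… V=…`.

L=495.017 V=1555.142

2πR = 2π·35 = 219.911486
per-turn = √(219.911486² + 6.5²) = √(48361.0616 + 42.25) = √48403.3116 = 220.007526
L = 2.25 × 220.007526 = 495.016934
V = π·1² × L = 3.141593 × 495.016934 = 1555.141563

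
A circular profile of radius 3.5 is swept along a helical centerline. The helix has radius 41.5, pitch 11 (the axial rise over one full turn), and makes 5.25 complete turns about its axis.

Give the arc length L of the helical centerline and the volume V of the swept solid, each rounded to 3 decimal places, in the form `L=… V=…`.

2πR = 2π·41.5 = 260.752190
per-turn = √(260.752190² + 11²) = √(67991.7047 + 121) = √68112.7047 = 260.984108
L = 5.25 × 260.984108 = 1370.166568
V = π·3.5² × L = 38.484510 × 1370.166568 = 52730.188993

L=1370.167 V=52730.189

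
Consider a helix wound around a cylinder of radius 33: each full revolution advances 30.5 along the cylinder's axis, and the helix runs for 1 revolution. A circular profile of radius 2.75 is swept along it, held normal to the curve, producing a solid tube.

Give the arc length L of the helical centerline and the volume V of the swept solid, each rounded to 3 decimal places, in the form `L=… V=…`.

L=209.576 V=4979.177

2πR = 2π·33 = 207.345115
per-turn = √(207.345115² + 30.5²) = √(42991.9968 + 930.25) = √43922.2468 = 209.576351
L = 1 × 209.576351 = 209.576351
V = π·2.75² × L = 23.758294 × 209.576351 = 4979.176648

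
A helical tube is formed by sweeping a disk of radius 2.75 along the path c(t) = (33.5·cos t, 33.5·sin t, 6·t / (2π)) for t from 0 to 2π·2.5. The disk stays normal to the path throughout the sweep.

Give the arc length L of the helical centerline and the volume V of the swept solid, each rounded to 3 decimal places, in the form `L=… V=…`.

2πR = 2π·33.5 = 210.486708
per-turn = √(210.486708² + 6²) = √(44304.6542 + 36) = √44340.6542 = 210.572207
L = 2.5 × 210.572207 = 526.430516
V = π·2.75² × L = 23.758294 × 526.430516 = 12507.091210

L=526.431 V=12507.091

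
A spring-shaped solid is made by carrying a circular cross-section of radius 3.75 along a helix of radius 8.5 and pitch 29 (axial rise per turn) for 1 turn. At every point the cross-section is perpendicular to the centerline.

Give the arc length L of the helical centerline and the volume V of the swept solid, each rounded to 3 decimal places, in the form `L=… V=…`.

2πR = 2π·8.5 = 53.407075
per-turn = √(53.407075² + 29²) = √(2852.3157 + 841) = √3693.3157 = 60.772656
L = 1 × 60.772656 = 60.772656
V = π·3.75² × L = 44.178647 × 60.772656 = 2684.853681

L=60.773 V=2684.854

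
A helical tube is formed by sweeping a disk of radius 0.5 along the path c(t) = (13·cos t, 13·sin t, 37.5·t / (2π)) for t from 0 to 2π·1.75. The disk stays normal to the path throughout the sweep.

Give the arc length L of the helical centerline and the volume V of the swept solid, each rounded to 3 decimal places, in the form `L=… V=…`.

L=157.287 V=123.533

2πR = 2π·13 = 81.681409
per-turn = √(81.681409² + 37.5²) = √(6671.8526 + 1406.25) = √8078.1026 = 89.878265
L = 1.75 × 89.878265 = 157.286964
V = π·0.5² × L = 0.785398 × 157.286964 = 123.532893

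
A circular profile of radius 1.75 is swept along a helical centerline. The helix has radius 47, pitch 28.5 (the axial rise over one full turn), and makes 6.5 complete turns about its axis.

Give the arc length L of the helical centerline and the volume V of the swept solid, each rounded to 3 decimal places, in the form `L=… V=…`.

2πR = 2π·47 = 295.309709
per-turn = √(295.309709² + 28.5²) = √(87207.8245 + 812.25) = √88020.0745 = 296.681773
L = 6.5 × 296.681773 = 1928.431525
V = π·1.75² × L = 9.621128 × 1928.431525 = 18553.685581

L=1928.432 V=18553.686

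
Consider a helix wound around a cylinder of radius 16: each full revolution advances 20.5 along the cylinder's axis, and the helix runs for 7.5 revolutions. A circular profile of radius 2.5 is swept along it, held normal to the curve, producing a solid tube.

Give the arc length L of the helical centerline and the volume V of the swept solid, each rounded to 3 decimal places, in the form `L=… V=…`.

2πR = 2π·16 = 100.530965
per-turn = √(100.530965² + 20.5²) = √(10106.4749 + 420.25) = √10526.7249 = 102.599829
L = 7.5 × 102.599829 = 769.498717
V = π·2.5² × L = 19.634954 × 769.498717 = 15109.071984

L=769.499 V=15109.072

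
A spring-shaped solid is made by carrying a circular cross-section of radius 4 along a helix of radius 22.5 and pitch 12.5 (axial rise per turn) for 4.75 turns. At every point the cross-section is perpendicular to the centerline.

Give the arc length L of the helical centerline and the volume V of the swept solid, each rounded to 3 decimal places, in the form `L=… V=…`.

L=674.135 V=33885.735

2πR = 2π·22.5 = 141.371669
per-turn = √(141.371669² + 12.5²) = √(19985.9489 + 156.25) = √20142.1989 = 141.923215
L = 4.75 × 141.923215 = 674.135271
V = π·4² × L = 50.265482 × 674.135271 = 33885.734614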